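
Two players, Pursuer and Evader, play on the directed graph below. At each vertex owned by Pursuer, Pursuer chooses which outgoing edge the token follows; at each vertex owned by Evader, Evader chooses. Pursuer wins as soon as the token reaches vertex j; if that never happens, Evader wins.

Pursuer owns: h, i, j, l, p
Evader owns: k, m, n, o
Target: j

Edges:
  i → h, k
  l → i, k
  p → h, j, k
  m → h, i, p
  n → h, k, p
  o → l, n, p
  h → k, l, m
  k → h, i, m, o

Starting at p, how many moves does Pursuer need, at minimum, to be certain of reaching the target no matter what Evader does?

1

A0 = {j}
A1: add {p} — p (Pursuer) has p→j.
A2 = A1; e.g. h (Pursuer) has no edge into A1. Fixed point.
p enters the attractor at level 1, so Pursuer can force the target in 1 move from there.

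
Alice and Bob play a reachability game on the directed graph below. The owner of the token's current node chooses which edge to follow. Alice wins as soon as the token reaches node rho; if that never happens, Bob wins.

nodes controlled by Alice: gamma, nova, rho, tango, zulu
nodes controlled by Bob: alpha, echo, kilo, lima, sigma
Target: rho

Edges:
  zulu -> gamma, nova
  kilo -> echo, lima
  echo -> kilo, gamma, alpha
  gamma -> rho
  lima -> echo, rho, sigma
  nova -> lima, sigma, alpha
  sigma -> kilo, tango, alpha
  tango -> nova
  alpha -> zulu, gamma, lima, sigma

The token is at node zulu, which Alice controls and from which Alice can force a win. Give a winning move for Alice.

gamma

A0 = {rho}
A1: add {gamma} — gamma (Alice) has gamma→rho.
A2: add {zulu} — zulu (Alice) has zulu→gamma.
A3 = A2; e.g. kilo (Bob) can still go to echo. Fixed point.
From zulu, successor gamma is in the attractor (rank 1); the other successor nova is not.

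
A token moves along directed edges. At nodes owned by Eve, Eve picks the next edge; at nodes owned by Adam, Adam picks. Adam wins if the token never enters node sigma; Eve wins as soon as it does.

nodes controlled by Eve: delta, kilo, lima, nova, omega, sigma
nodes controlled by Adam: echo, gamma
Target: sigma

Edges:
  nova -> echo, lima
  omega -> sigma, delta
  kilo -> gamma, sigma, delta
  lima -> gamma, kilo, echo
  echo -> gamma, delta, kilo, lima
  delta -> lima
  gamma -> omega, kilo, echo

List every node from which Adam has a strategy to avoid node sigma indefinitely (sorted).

A0 = {sigma}
A1: add {kilo, omega} — omega (Eve) has omega→sigma; kilo (Eve) has kilo→sigma.
A2: add {lima} — lima (Eve) has lima→kilo.
A3: add {delta, nova} — delta (Eve) has delta→lima; nova (Eve) has nova→lima.
A4 = A3; e.g. gamma (Adam) can still go to echo. Fixed point.
Eve's attractor = {delta, kilo, lima, nova, omega, sigma}; Adam avoids the target exactly from the complement.

echo, gamma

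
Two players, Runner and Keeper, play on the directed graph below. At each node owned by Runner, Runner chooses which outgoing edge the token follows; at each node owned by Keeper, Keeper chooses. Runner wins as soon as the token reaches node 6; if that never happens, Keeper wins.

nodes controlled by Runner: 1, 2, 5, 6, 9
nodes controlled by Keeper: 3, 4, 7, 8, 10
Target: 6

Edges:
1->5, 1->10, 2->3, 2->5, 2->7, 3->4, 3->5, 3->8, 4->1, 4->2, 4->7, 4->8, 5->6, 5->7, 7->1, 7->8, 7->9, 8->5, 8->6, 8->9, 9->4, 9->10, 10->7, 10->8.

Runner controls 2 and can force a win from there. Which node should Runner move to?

5

A0 = {6}
A1: add {5} — 5 (Runner) has 5→6.
A2: add {1, 2} — 1 (Runner) has 1→5; 2 (Runner) has 2→5.
A3 = A2; e.g. 3 (Keeper) can still go to 4. Fixed point.
From 2, successor 5 is in the attractor (rank 1); the other successors 3, 7 are not.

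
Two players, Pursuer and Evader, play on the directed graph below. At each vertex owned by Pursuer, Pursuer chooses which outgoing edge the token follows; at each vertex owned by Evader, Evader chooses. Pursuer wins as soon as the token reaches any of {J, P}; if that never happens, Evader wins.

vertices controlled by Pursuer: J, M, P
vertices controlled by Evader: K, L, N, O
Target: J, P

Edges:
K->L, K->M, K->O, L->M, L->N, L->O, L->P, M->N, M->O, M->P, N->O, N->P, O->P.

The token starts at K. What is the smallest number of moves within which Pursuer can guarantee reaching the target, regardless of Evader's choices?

4

A0 = {J, P}
A1: add {M, O} — M (Pursuer) has M→P; O (Evader): all of {P} already in.
A2: add {N} — N (Evader): all of {O, P} already in.
A3: add {L} — L (Evader): all of {M, N, O, P} already in.
A4: add {K} — K (Evader): all of {L, M, O} already in.
A4 = all vertices. Fixed point.
K enters the attractor at level 4, so Pursuer can force the target in 4 moves from there.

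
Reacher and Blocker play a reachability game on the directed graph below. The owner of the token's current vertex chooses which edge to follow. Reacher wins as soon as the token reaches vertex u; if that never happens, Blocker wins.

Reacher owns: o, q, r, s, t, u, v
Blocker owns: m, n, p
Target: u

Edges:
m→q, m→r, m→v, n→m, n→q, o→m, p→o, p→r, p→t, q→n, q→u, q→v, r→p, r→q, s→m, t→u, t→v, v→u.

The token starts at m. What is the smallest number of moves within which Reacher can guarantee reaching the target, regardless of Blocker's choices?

A0 = {u}
A1: add {q, t, v} — q (Reacher) has q→u; t (Reacher) has t→u; v (Reacher) has v→u.
A2: add {r} — r (Reacher) has r→q.
A3: add {m} — m (Blocker): all of {q, r, v} already in.
m enters the attractor at level 3, so Reacher can force the target in 3 moves from there.

3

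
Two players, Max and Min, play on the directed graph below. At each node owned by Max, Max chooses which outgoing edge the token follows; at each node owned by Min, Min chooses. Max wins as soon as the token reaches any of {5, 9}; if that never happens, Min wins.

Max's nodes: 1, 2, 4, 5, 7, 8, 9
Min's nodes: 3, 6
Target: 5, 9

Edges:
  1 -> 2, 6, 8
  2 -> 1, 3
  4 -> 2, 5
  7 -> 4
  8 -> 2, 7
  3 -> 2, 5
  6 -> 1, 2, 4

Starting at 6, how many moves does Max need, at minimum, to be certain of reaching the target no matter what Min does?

A0 = {5, 9}
A1: add {4} — 4 (Max) has 4→5.
A2: add {7} — 7 (Max) has 7→4.
A3: add {8} — 8 (Max) has 8→7.
A4: add {1} — 1 (Max) has 1→8.
A5: add {2} — 2 (Max) has 2→1.
A6: add {3, 6} — 3 (Min): all of {2, 5} already in; 6 (Min): all of {1, 2, 4} already in.
A6 = all vertices. Fixed point.
6 enters the attractor at level 6, so Max can force the target in 6 moves from there.

6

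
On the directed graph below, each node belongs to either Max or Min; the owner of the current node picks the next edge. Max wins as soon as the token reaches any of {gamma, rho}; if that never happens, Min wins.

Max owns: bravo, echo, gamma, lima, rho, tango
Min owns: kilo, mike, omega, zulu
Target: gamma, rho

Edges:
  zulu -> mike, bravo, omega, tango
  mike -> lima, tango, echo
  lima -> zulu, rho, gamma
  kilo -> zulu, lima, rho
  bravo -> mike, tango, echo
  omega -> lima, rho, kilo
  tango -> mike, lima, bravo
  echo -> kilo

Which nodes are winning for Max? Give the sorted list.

A0 = {gamma, rho}
A1: add {lima} — lima (Max) has lima→rho.
A2: add {tango} — tango (Max) has tango→lima.
A3: add {bravo} — bravo (Max) has bravo→tango.
A4 = A3; e.g. zulu (Min) can still go to mike. Fixed point.
Max's winning region = {bravo, gamma, lima, rho, tango}.

bravo, gamma, lima, rho, tango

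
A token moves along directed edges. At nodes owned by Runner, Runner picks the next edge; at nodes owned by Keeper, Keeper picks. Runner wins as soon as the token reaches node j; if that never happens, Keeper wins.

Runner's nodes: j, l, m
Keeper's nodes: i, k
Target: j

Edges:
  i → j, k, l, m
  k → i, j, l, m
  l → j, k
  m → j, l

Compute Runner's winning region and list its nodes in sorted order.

A0 = {j}
A1: add {l, m} — l (Runner) has l→j; m (Runner) has m→j.
A2 = A1; e.g. i (Keeper) can still go to k. Fixed point.
Runner's winning region = {j, l, m}.

j, l, m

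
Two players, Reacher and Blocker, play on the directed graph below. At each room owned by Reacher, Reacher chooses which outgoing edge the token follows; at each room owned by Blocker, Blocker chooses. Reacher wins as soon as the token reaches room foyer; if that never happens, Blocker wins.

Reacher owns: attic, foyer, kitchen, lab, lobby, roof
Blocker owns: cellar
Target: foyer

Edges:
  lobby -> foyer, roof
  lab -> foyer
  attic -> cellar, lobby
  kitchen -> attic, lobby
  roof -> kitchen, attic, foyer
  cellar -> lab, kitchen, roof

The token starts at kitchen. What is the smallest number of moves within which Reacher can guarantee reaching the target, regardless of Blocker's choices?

2

A0 = {foyer}
A1: add {lab, lobby, roof} — lab (Reacher) has lab→foyer; roof (Reacher) has roof→foyer; lobby (Reacher) has lobby→foyer.
A2: add {attic, kitchen} — kitchen (Reacher) has kitchen→lobby; attic (Reacher) has attic→lobby.
kitchen enters the attractor at level 2, so Reacher can force the target in 2 moves from there.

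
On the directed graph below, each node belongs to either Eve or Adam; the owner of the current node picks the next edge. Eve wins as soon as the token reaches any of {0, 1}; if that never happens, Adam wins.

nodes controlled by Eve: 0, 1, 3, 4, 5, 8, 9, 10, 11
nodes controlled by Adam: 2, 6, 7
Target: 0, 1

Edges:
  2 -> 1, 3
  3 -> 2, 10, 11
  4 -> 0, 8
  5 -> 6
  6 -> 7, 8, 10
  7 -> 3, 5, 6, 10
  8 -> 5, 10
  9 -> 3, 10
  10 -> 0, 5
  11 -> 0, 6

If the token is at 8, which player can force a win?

A0 = {0, 1}
A1: add {4, 10, 11} — 4 (Eve) has 4→0; 10 (Eve) has 10→0; 11 (Eve) has 11→0.
A2: add {3, 8, 9} — 3 (Eve) has 3→10; 8 (Eve) has 8→10; 9 (Eve) has 9→10.
8 ∈ A2, so Eve can force the target.

Eve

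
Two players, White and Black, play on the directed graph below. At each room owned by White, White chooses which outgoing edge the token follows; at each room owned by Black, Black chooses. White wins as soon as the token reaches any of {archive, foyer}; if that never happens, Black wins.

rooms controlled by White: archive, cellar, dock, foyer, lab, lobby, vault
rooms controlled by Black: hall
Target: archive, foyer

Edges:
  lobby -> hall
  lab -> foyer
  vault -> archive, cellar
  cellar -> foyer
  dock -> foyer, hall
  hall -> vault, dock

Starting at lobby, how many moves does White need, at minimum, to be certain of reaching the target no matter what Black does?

A0 = {archive, foyer}
A1: add {cellar, dock, lab, vault} — lab (White) has lab→foyer; vault (White) has vault→archive; cellar (White) has cellar→foyer; dock (White) has dock→foyer.
A2: add {hall} — hall (Black): all of {vault, dock} already in.
A3: add {lobby} — lobby (White) has lobby→hall.
A3 = all vertices. Fixed point.
lobby enters the attractor at level 3, so White can force the target in 3 moves from there.

3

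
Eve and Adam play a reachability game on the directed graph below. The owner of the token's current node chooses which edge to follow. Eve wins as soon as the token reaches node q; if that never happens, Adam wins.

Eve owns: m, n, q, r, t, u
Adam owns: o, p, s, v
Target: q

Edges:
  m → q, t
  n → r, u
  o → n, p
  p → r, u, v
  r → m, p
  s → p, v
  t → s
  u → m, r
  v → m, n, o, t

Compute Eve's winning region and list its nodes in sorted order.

A0 = {q}
A1: add {m} — m (Eve) has m→q.
A2: add {r, u} — r (Eve) has r→m; u (Eve) has u→m.
A3: add {n} — n (Eve) has n→r.
A4 = A3; e.g. o (Adam) can still go to p. Fixed point.
Eve's winning region = {m, n, q, r, u}.

m, n, q, r, u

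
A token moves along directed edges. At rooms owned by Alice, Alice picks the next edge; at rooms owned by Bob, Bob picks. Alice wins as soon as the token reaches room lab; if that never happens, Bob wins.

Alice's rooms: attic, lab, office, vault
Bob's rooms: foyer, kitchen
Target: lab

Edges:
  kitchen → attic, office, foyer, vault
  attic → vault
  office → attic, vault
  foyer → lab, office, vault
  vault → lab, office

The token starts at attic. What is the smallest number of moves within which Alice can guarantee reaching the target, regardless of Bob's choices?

A0 = {lab}
A1: add {vault} — vault (Alice) has vault→lab.
A2: add {attic, office} — attic (Alice) has attic→vault; office (Alice) has office→vault.
attic enters the attractor at level 2, so Alice can force the target in 2 moves from there.

2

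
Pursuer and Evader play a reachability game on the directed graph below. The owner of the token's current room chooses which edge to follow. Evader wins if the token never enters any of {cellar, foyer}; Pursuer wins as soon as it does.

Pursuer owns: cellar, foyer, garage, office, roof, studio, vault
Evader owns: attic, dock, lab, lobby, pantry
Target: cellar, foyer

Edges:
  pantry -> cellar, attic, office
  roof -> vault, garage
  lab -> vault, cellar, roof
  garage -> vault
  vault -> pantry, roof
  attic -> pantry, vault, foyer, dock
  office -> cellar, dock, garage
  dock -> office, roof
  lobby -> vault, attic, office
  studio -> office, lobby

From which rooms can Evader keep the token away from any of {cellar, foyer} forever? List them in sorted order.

A0 = {cellar, foyer}
A1: add {office} — office (Pursuer) has office→cellar.
A2: add {studio} — studio (Pursuer) has studio→office.
A3 = A2; e.g. pantry (Evader) can still go to attic. Fixed point.
Pursuer's attractor = {cellar, foyer, office, studio}; Evader avoids the target exactly from the complement.

attic, dock, garage, lab, lobby, pantry, roof, vault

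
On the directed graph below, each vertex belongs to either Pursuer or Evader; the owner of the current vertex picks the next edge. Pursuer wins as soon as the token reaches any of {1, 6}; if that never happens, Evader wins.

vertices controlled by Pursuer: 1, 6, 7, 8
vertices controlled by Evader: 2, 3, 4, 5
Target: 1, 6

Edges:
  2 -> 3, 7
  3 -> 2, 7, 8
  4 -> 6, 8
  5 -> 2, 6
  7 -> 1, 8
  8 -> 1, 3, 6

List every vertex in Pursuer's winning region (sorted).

A0 = {1, 6}
A1: add {7, 8} — 7 (Pursuer) has 7→1; 8 (Pursuer) has 8→1.
A2: add {4} — 4 (Evader): all of {6, 8} already in.
A3 = A2; e.g. 2 (Evader) can still go to 3. Fixed point.
Pursuer's winning region = {1, 4, 6, 7, 8}.

1, 4, 6, 7, 8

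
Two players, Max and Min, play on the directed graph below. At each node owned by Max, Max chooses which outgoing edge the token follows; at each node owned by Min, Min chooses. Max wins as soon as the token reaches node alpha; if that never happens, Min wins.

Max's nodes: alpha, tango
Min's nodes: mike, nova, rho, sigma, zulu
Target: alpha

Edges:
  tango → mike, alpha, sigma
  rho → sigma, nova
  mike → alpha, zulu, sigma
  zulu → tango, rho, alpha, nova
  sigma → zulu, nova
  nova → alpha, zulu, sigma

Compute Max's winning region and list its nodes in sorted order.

alpha, tango

A0 = {alpha}
A1: add {tango} — tango (Max) has tango→alpha.
A2 = A1; e.g. rho (Min) can still go to sigma. Fixed point.
Max's winning region = {alpha, tango}.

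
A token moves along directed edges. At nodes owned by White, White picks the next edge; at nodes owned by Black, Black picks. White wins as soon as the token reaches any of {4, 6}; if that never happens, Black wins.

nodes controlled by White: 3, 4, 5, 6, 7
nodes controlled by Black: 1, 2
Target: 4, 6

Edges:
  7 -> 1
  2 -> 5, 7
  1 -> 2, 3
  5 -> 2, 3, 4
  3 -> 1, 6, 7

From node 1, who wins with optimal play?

Black

A0 = {4, 6}
A1: add {3, 5} — 3 (White) has 3→6; 5 (White) has 5→4.
A2 = A1; e.g. 1 (Black) can still go to 2. Fixed point.
1 never enters the attractor, so Black can avoid the target forever.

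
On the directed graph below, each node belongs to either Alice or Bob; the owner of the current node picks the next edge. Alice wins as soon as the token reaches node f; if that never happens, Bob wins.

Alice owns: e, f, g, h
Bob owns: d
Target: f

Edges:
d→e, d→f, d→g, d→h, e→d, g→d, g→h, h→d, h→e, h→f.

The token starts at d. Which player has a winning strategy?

Bob

A0 = {f}
A1: add {h} — h (Alice) has h→f.
A2: add {g} — g (Alice) has g→h.
A3 = A2; e.g. d (Bob) can still go to e. Fixed point.
d never enters the attractor, so Bob can avoid the target forever.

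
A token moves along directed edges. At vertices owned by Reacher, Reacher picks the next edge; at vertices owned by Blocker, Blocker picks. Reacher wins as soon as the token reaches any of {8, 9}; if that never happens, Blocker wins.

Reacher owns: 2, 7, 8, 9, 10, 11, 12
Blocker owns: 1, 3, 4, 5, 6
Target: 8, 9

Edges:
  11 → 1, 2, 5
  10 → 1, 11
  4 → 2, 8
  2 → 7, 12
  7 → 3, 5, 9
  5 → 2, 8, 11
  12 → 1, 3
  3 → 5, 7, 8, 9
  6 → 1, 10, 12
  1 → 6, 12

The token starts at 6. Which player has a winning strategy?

A0 = {8, 9}
A1: add {7} — 7 (Reacher) has 7→9.
A2: add {2} — 2 (Reacher) has 2→7.
A3: add {4, 11} — 4 (Blocker): all of {2, 8} already in; 11 (Reacher) has 11→2.
A4: add {5, 10} — 5 (Blocker): all of {2, 8, 11} already in; 10 (Reacher) has 10→11.
A5: add {3} — 3 (Blocker): all of {5, 7, 8, 9} already in.
A6: add {12} — 12 (Reacher) has 12→3.
A7 = A6; e.g. 1 (Blocker) can still go to 6. Fixed point.
6 never enters the attractor, so Blocker can avoid the target forever.

Blocker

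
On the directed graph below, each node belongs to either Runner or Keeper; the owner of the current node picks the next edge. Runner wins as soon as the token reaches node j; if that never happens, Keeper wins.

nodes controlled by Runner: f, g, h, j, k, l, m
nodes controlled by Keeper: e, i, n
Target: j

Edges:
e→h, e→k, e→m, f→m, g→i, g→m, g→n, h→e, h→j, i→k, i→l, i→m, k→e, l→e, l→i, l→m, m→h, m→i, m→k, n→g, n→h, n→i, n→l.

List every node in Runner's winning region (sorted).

A0 = {j}
A1: add {h} — h (Runner) has h→j.
A2: add {m} — m (Runner) has m→h.
A3: add {f, g, l} — f (Runner) has f→m; g (Runner) has g→m; l (Runner) has l→m.
A4 = A3; e.g. e (Keeper) can still go to k. Fixed point.
Runner's winning region = {f, g, h, j, l, m}.

f, g, h, j, l, m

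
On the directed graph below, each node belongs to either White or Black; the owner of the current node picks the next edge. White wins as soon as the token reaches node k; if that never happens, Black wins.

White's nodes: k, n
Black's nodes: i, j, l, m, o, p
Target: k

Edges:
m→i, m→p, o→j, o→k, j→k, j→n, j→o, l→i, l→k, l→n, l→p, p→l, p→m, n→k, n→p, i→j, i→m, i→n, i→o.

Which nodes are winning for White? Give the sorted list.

A0 = {k}
A1: add {n} — n (White) has n→k.
A2 = A1; e.g. i (Black) can still go to j. Fixed point.
White's winning region = {k, n}.

k, n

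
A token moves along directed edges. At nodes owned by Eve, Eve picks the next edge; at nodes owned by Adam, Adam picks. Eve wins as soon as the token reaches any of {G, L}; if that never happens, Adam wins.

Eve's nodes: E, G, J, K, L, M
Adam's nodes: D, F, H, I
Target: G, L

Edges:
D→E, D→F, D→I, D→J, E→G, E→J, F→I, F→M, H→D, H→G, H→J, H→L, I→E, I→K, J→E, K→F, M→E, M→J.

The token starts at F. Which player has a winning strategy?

A0 = {G, L}
A1: add {E} — E (Eve) has E→G.
A2: add {J, M} — J (Eve) has J→E; M (Eve) has M→E.
A3 = A2; e.g. D (Adam) can still go to F. Fixed point.
F never enters the attractor, so Adam can avoid the target forever.

Adam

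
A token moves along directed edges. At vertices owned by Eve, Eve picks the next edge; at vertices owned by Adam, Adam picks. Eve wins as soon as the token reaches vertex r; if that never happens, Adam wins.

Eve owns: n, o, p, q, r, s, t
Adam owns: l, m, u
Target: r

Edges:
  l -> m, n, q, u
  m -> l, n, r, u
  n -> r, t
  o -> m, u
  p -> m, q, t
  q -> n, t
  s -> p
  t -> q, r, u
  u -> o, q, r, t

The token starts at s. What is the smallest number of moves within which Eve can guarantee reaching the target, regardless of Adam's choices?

A0 = {r}
A1: add {n, t} — n (Eve) has n→r; t (Eve) has t→r.
A2: add {p, q} — p (Eve) has p→t; q (Eve) has q→n.
A3: add {s} — s (Eve) has s→p.
A4 = A3; e.g. l (Adam) can still go to m. Fixed point.
s enters the attractor at level 3, so Eve can force the target in 3 moves from there.

3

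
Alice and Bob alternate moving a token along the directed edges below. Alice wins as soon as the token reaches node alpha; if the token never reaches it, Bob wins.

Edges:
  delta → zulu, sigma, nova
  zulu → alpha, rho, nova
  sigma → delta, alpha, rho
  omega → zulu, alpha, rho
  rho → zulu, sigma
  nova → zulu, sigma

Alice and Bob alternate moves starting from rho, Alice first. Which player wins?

Bob

Track states (vertex, player-to-move).
A0 = {(alpha,Alice), (alpha,Bob)}
A1: add {(zulu,Alice), (sigma,Alice), (omega,Alice)}.
A2: add {(rho,Bob), (nova,Bob)}.
A3: add {(delta,Alice)}.
A4 = A3; e.g. (delta,Bob) stays out. (rho,Alice) never enters ⇒ Bob avoids the target.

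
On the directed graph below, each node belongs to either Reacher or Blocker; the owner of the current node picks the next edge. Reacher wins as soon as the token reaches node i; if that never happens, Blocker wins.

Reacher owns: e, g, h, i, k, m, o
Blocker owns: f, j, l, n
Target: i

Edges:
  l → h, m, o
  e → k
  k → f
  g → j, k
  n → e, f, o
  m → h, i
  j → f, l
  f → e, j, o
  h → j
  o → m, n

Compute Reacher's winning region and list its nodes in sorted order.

A0 = {i}
A1: add {m} — m (Reacher) has m→i.
A2: add {o} — o (Reacher) has o→m.
A3 = A2; e.g. e (Reacher) has no edge into A2. Fixed point.
Reacher's winning region = {i, m, o}.

i, m, o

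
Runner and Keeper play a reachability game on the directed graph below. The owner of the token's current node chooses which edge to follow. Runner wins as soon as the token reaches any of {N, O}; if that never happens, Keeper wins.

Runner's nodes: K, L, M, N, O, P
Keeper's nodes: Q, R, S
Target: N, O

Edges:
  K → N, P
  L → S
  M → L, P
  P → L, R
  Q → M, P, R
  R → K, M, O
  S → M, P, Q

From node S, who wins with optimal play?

A0 = {N, O}
A1: add {K} — K (Runner) has K→N.
A2 = A1; e.g. L (Runner) has no edge into A1. Fixed point.
S never enters the attractor, so Keeper can avoid the target forever.

Keeper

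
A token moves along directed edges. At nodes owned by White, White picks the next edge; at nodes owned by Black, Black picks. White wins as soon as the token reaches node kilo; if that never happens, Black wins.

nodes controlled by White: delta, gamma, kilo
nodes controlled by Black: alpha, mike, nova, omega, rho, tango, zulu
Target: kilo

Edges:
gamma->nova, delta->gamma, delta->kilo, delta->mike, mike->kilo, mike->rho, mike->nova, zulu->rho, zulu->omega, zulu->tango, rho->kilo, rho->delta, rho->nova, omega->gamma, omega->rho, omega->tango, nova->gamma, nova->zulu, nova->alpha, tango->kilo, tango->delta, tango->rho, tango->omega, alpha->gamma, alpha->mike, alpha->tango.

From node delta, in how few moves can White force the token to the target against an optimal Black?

A0 = {kilo}
A1: add {delta} — delta (White) has delta→kilo.
A2 = A1; e.g. gamma (White) has no edge into A1. Fixed point.
delta enters the attractor at level 1, so White can force the target in 1 move from there.

1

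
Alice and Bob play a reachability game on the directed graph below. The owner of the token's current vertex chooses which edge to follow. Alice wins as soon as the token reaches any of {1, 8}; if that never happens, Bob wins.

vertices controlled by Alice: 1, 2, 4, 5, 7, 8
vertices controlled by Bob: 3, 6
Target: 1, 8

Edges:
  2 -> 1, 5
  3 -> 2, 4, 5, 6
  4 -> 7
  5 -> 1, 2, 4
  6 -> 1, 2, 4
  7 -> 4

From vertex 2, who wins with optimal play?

A0 = {1, 8}
A1: add {2, 5} — 2 (Alice) has 2→1; 5 (Alice) has 5→1.
A2 = A1; e.g. 3 (Bob) can still go to 4. Fixed point.
2 ∈ A1, so Alice can force the target.

Alice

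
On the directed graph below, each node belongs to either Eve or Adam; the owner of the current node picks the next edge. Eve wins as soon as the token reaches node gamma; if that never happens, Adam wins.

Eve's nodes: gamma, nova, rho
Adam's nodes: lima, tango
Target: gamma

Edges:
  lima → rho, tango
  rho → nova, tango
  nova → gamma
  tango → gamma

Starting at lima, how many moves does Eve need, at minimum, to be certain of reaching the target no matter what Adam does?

3

A0 = {gamma}
A1: add {nova, tango} — nova (Eve) has nova→gamma; tango (Adam): all of {gamma} already in.
A2: add {rho} — rho (Eve) has rho→nova.
A3: add {lima} — lima (Adam): all of {rho, tango} already in.
A3 = all vertices. Fixed point.
lima enters the attractor at level 3, so Eve can force the target in 3 moves from there.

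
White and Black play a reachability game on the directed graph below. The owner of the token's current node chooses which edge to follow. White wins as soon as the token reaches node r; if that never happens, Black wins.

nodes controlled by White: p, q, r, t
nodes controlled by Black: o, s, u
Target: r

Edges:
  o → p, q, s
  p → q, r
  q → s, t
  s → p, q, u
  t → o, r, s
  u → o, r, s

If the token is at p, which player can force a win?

A0 = {r}
A1: add {p, t} — p (White) has p→r; t (White) has t→r.
p ∈ A1, so White can force the target.

White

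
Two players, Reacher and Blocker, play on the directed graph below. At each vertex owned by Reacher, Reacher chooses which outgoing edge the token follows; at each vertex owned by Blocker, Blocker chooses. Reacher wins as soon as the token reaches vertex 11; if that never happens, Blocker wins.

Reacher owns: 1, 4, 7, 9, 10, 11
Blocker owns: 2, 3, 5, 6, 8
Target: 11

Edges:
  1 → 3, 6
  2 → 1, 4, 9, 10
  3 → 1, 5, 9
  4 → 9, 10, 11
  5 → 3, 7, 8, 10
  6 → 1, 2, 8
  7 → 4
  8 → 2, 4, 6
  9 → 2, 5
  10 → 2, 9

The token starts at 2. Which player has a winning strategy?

Blocker

A0 = {11}
A1: add {4} — 4 (Reacher) has 4→11.
A2: add {7} — 7 (Reacher) has 7→4.
A3 = A2; e.g. 1 (Reacher) has no edge into A2. Fixed point.
2 never enters the attractor, so Blocker can avoid the target forever.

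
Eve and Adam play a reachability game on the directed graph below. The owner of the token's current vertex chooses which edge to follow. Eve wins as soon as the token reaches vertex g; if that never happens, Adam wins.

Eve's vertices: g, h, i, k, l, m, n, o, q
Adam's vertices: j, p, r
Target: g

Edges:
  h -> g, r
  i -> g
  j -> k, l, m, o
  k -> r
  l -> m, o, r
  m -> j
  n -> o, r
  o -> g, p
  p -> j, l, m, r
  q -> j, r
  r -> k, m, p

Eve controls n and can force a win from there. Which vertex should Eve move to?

o

A0 = {g}
A1: add {h, i, o} — h (Eve) has h→g; i (Eve) has i→g; o (Eve) has o→g.
A2: add {l, n} — l (Eve) has l→o; n (Eve) has n→o.
A3 = A2; e.g. j (Adam) can still go to k. Fixed point.
From n, successor o is in the attractor (rank 1); the other successor r is not.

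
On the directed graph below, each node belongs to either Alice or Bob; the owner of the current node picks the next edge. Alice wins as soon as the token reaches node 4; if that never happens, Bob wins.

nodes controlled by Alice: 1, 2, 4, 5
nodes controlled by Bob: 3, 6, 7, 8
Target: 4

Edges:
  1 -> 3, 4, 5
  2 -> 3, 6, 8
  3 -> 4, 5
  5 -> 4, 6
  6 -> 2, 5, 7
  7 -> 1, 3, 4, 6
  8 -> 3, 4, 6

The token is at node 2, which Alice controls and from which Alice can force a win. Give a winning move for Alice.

3

A0 = {4}
A1: add {1, 5} — 1 (Alice) has 1→4; 5 (Alice) has 5→4.
A2: add {3} — 3 (Bob): all of {4, 5} already in.
A3: add {2} — 2 (Alice) has 2→3.
A4 = A3; e.g. 6 (Bob) can still go to 7. Fixed point.
From 2, successor 3 is in the attractor (rank 2); the other successors 6, 8 are not.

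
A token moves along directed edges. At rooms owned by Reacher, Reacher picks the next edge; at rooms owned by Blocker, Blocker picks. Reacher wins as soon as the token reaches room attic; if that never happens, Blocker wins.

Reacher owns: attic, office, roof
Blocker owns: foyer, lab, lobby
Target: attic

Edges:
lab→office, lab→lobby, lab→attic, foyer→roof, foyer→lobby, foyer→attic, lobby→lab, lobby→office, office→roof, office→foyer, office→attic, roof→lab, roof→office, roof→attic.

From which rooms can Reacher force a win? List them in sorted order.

attic, office, roof

A0 = {attic}
A1: add {office, roof} — roof (Reacher) has roof→attic; office (Reacher) has office→attic.
A2 = A1; e.g. lab (Blocker) can still go to lobby. Fixed point.
Reacher's winning region = {attic, office, roof}.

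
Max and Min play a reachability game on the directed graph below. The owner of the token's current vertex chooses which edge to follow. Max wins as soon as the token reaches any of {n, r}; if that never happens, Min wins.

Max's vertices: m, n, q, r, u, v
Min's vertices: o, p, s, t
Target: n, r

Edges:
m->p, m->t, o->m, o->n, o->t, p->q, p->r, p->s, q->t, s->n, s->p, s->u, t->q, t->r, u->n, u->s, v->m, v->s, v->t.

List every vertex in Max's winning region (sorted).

n, r, u

A0 = {n, r}
A1: add {u} — u (Max) has u→n.
A2 = A1; e.g. m (Max) has no edge into A1. Fixed point.
Max's winning region = {n, r, u}.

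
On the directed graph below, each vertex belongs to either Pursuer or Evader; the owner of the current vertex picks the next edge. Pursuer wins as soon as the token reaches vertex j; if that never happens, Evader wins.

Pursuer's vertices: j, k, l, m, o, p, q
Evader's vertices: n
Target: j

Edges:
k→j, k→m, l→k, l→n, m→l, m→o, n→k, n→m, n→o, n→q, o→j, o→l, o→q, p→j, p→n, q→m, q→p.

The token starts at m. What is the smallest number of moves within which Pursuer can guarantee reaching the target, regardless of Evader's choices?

A0 = {j}
A1: add {k, o, p} — k (Pursuer) has k→j; o (Pursuer) has o→j; p (Pursuer) has p→j.
A2: add {l, m, q} — l (Pursuer) has l→k; m (Pursuer) has m→o; q (Pursuer) has q→p.
m enters the attractor at level 2, so Pursuer can force the target in 2 moves from there.

2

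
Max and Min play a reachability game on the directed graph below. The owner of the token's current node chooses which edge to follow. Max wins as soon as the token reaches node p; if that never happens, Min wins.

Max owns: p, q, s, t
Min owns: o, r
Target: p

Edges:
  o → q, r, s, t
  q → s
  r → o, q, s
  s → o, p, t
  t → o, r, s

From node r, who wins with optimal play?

Min

A0 = {p}
A1: add {s} — s (Max) has s→p.
A2: add {q, t} — q (Max) has q→s; t (Max) has t→s.
A3 = A2; e.g. o (Min) can still go to r. Fixed point.
r never enters the attractor, so Min can avoid the target forever.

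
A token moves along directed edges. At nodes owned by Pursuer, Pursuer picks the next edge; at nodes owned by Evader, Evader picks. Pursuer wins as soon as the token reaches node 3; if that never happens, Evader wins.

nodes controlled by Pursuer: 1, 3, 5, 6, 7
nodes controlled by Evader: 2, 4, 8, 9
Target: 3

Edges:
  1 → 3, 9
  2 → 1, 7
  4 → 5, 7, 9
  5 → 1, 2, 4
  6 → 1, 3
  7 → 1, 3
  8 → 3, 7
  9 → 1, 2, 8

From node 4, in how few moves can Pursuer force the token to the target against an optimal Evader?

4

A0 = {3}
A1: add {1, 6, 7} — 1 (Pursuer) has 1→3; 6 (Pursuer) has 6→3; 7 (Pursuer) has 7→3.
A2: add {2, 5, 8} — 2 (Evader): all of {1, 7} already in; 5 (Pursuer) has 5→1; 8 (Evader): all of {3, 7} already in.
A3: add {9} — 9 (Evader): all of {1, 2, 8} already in.
A4: add {4} — 4 (Evader): all of {5, 7, 9} already in.
A4 = all vertices. Fixed point.
4 enters the attractor at level 4, so Pursuer can force the target in 4 moves from there.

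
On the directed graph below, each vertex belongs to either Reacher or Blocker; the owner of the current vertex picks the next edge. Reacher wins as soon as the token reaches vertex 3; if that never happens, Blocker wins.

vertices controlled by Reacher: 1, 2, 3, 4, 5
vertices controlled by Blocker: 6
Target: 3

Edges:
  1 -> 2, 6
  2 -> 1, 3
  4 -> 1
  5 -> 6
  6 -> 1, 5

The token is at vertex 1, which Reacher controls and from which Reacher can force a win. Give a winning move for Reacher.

2

A0 = {3}
A1: add {2} — 2 (Reacher) has 2→3.
A2: add {1} — 1 (Reacher) has 1→2.
A3: add {4} — 4 (Reacher) has 4→1.
A4 = A3; e.g. 5 (Reacher) has no edge into A3. Fixed point.
From 1, successor 2 is in the attractor (rank 1); the other successor 6 is not.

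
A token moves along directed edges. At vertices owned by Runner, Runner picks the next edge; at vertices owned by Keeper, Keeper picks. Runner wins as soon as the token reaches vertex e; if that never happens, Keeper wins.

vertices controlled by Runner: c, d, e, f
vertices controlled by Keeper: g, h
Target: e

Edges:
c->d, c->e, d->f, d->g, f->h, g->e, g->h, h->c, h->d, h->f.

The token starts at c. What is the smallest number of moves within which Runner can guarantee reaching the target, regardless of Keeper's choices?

A0 = {e}
A1: add {c} — c (Runner) has c→e.
A2 = A1; e.g. d (Runner) has no edge into A1. Fixed point.
c enters the attractor at level 1, so Runner can force the target in 1 move from there.

1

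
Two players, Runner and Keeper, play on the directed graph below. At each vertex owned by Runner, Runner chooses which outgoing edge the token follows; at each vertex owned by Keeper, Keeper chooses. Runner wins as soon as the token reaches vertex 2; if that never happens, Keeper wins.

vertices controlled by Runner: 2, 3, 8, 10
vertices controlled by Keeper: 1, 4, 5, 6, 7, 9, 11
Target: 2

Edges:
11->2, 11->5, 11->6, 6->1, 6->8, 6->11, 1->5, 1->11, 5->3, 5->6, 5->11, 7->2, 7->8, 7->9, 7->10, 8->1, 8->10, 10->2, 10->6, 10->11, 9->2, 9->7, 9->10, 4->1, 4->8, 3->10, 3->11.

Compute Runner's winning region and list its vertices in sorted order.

2, 3, 8, 10

A0 = {2}
A1: add {10} — 10 (Runner) has 10→2.
A2: add {3, 8} — 3 (Runner) has 3→10; 8 (Runner) has 8→10.
A3 = A2; e.g. 1 (Keeper) can still go to 5. Fixed point.
Runner's winning region = {2, 3, 8, 10}.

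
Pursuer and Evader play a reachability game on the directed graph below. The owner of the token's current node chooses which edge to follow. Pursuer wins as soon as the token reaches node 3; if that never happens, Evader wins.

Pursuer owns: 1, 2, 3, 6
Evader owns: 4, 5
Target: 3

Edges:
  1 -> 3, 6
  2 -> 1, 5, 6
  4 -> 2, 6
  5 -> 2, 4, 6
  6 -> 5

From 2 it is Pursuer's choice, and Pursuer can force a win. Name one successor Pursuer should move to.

1

A0 = {3}
A1: add {1} — 1 (Pursuer) has 1→3.
A2: add {2} — 2 (Pursuer) has 2→1.
A3 = A2; e.g. 4 (Evader) can still go to 6. Fixed point.
From 2, successor 1 is in the attractor (rank 1); the other successors 5, 6 are not.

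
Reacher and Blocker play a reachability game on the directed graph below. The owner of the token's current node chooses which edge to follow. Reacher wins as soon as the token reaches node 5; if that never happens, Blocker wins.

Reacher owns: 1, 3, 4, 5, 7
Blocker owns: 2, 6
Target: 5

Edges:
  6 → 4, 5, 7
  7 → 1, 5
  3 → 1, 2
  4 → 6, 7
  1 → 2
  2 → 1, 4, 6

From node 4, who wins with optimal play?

A0 = {5}
A1: add {7} — 7 (Reacher) has 7→5.
A2: add {4} — 4 (Reacher) has 4→7.
4 ∈ A2, so Reacher can force the target.

Reacher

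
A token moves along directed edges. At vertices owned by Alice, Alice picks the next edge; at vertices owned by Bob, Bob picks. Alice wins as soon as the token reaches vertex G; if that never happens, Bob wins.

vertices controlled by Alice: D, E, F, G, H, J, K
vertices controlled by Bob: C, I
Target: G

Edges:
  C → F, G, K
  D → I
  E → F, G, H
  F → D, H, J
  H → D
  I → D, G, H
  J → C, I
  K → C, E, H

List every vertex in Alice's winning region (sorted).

E, G, K

A0 = {G}
A1: add {E} — E (Alice) has E→G.
A2: add {K} — K (Alice) has K→E.
A3 = A2; e.g. C (Bob) can still go to F. Fixed point.
Alice's winning region = {E, G, K}.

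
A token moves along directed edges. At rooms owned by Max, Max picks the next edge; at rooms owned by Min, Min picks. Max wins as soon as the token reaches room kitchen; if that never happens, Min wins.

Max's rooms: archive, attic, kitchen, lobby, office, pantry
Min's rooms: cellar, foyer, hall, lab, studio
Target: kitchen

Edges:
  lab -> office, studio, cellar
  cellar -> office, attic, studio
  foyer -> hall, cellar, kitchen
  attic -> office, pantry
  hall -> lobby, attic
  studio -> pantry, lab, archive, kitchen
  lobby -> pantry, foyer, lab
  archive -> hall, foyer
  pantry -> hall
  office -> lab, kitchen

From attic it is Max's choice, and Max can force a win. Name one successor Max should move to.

A0 = {kitchen}
A1: add {office} — office (Max) has office→kitchen.
A2: add {attic} — attic (Max) has attic→office.
A3 = A2; e.g. pantry (Max) has no edge into A2. Fixed point.
From attic, successor office is in the attractor (rank 1); the other successor pantry is not.

office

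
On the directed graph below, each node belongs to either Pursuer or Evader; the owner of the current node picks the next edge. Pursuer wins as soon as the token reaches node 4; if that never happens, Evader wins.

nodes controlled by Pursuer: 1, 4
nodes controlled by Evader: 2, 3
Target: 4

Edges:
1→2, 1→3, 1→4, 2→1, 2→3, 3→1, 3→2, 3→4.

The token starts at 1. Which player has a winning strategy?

Pursuer

A0 = {4}
A1: add {1} — 1 (Pursuer) has 1→4.
A2 = A1; e.g. 2 (Evader) can still go to 3. Fixed point.
1 ∈ A1, so Pursuer can force the target.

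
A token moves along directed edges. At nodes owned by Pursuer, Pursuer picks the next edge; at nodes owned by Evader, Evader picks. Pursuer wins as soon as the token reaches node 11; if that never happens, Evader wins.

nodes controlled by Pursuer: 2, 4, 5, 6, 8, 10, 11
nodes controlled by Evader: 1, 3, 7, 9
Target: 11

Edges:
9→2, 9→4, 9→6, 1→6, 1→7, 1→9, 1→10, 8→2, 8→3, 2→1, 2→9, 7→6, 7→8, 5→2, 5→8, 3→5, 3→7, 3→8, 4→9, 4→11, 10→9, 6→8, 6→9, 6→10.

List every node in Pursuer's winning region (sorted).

4, 11

A0 = {11}
A1: add {4} — 4 (Pursuer) has 4→11.
A2 = A1; e.g. 1 (Evader) can still go to 6. Fixed point.
Pursuer's winning region = {4, 11}.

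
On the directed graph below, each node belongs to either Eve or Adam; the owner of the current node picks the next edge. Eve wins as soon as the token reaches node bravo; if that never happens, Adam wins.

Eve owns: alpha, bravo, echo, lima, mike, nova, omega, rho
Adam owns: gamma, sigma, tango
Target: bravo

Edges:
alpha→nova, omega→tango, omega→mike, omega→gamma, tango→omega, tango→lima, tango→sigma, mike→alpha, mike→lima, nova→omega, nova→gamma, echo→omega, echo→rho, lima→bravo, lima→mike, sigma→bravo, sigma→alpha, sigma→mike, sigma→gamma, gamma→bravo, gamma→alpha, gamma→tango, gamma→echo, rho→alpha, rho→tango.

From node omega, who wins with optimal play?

A0 = {bravo}
A1: add {lima} — lima (Eve) has lima→bravo.
A2: add {mike} — mike (Eve) has mike→lima.
A3: add {omega} — omega (Eve) has omega→mike.
omega ∈ A3, so Eve can force the target.

Eve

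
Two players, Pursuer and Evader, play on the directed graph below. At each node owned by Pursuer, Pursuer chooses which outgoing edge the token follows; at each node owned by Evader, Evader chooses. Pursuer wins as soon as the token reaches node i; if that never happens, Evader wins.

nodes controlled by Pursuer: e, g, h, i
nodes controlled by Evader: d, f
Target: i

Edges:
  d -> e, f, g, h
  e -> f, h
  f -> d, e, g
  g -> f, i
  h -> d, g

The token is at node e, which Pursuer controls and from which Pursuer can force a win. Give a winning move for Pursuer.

A0 = {i}
A1: add {g} — g (Pursuer) has g→i.
A2: add {h} — h (Pursuer) has h→g.
A3: add {e} — e (Pursuer) has e→h.
A4 = A3; e.g. d (Evader) can still go to f. Fixed point.
From e, successor h is in the attractor (rank 2); the other successor f is not.

h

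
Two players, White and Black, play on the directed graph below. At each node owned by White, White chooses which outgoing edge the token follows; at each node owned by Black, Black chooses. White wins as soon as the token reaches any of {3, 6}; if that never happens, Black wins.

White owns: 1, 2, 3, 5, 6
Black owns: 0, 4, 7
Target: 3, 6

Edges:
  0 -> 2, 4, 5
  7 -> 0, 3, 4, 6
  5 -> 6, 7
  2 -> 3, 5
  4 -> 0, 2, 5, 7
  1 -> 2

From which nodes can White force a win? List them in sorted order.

A0 = {3, 6}
A1: add {2, 5} — 2 (White) has 2→3; 5 (White) has 5→6.
A2: add {1} — 1 (White) has 1→2.
A3 = A2; e.g. 0 (Black) can still go to 4. Fixed point.
White's winning region = {1, 2, 3, 5, 6}.

1, 2, 3, 5, 6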